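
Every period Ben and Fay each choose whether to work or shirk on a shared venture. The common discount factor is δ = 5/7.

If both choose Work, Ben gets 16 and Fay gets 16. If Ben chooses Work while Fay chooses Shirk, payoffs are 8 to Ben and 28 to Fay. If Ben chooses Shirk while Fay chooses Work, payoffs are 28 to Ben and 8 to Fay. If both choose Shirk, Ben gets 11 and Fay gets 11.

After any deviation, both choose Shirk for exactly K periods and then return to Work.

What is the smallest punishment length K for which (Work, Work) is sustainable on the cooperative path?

No profitable deviation requires (16−11)(δ+…+δ^K) ≥ 28−16, i.e. δ+…+δ^K ≥ 12/5 ≈ 2.4000.
With δ = 5/7, the partial sums are K=1: 0.7143, K=2: 1.2245, …, K=8: 2.3306, K=9: 2.3790, K=10: 2.4136.
K = 10 is the first length at which the sum reaches 2.4000.

10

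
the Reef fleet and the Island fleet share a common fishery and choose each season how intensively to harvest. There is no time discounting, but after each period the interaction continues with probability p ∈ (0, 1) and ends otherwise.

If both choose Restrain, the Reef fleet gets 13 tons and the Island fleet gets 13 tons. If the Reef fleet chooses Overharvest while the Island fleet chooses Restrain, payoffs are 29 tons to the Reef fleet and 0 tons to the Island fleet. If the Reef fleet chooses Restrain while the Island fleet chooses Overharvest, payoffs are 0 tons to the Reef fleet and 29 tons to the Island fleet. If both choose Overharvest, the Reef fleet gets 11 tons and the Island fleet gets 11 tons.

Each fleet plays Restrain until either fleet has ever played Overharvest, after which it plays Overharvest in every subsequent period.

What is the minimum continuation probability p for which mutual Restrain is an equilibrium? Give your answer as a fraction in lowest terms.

8/9

Expected cooperation value is 13 + p·13 + p²·13 + … = 13/(1−p); deviation gives 29 + p·11/(1−p).
13 ≥ 29(1−p) + 11p ⇒ 18p ≥ 16 ⇒ p ≥ 16/18 = 8/9.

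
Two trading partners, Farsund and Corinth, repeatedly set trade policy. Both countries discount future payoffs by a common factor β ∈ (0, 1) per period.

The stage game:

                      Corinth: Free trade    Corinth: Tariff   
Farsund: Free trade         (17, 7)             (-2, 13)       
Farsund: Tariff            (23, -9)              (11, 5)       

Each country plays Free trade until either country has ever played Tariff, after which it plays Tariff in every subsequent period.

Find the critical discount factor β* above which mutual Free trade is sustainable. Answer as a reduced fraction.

Farsund: cooperation gives 17 each period; deviation gives 23 once then 11 forever.
  17/(1−β) ≥ 23 + 11β/(1−β) ⇒ β ≥ 6/12 = 1/2.
Corinth: cooperation gives 7 each period; deviation gives 13 once then 5 forever.
  β ≥ 6/8 = 3/4.
Both must hold, so the binding constraint is Corinth's: β ≥ 3/4.

3/4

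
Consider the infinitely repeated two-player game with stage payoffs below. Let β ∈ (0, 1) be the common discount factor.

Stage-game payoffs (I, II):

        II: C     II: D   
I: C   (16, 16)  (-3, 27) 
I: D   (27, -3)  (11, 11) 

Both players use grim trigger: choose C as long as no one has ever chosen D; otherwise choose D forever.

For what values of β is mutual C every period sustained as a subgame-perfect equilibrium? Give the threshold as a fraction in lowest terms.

11/16

16/(1−β) ≥ 27 + 11β/(1−β)
16 ≥ 27 − 16β
β ≥ 11/16.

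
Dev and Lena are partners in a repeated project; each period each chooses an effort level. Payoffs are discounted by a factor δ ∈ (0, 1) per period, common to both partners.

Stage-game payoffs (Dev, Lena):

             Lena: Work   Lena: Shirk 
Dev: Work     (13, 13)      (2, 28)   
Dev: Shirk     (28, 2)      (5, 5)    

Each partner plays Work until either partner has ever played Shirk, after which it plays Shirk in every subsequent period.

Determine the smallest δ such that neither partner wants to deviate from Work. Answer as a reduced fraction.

15/23

Under grim trigger the critical discount factor is (T−C)/(T−P) with T = 28, C = 13, P = 5.
δ* = (28−13)/(28−5) = 15/23.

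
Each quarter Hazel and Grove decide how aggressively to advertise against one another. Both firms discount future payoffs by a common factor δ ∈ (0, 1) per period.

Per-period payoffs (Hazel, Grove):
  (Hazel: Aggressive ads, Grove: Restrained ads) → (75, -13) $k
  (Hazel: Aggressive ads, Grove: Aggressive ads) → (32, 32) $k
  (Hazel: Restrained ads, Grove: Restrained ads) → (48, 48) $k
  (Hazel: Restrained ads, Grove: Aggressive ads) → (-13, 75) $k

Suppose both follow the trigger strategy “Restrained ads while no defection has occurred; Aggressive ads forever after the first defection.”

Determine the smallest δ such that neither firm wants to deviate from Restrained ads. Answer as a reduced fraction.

Cooperation forever yields 48 each period: 48/(1−δ).
Deviating yields 75 once, then 32 forever: 75 + 32δ/(1−δ).
No profitable deviation requires 48/(1−δ) ≥ 75 + 32δ/(1−δ).
Multiplying by (1−δ): 48 ≥ 75(1−δ) + 32δ = 75 − 43δ.
So 43δ ≥ 27, i.e. δ ≥ 27/43.

27/43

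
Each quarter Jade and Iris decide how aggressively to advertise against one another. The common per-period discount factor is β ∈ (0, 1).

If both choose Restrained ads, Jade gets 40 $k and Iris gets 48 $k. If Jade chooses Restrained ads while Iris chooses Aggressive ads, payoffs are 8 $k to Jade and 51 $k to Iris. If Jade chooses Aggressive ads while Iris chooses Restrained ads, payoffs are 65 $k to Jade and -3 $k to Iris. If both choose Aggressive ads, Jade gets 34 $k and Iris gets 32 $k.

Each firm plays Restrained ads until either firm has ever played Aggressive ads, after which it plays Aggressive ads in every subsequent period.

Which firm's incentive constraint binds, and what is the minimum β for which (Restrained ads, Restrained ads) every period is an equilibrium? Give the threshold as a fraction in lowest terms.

Jade's threshold: (65−40)/(65−34) = 25/31.
Iris's threshold: (51−48)/(51−32) = 3/19.
25/31 > 3/19, so Jade binds and β* = 25/31.

Jade; β ≥ 25/31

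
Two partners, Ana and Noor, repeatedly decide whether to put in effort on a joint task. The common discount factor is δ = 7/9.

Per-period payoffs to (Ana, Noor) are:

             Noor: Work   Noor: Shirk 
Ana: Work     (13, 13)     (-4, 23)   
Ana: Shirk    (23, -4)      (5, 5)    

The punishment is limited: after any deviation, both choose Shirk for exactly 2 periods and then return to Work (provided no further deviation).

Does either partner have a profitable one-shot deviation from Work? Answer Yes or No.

No

A one-shot deviation gives 23 now, then 5 for 2 periods, then back to 13.
Gain from deviating: (23−13) today; loss: (13−5) in each of the next 2 periods.
No-deviation condition: (13−5)(δ+…+δ^2) ≥ 23−13, i.e. δ+…+δ^2 ≥ 5/4.
At δ = 7/9: δ+…+δ^2 = 1.3827 ≥ 1.2500.
So cooperation is sustainable.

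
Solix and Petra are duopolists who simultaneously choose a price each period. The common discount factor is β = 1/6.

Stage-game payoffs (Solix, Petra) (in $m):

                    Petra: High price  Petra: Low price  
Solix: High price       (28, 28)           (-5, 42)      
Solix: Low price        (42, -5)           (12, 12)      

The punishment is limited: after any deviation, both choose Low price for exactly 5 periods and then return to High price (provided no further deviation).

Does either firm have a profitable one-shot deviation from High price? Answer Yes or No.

IC: β+…+β^5 ≥ (42−28)/(28−12) = 7/8.
At β = 1/6: partial sum = 0.2000 < 0.8750. Cooperation not sustainable.

Yes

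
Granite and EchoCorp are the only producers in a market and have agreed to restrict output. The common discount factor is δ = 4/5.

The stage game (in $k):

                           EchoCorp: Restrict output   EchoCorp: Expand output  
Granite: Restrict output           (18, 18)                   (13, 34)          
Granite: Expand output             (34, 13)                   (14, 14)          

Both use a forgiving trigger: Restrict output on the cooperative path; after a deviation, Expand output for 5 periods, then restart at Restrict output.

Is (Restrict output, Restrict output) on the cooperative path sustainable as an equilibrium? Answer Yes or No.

Comparing payoff streams over the 6 periods until play realigns: cooperate → 18(1+δ+…+δ^5); deviate → 34 + 14(δ+…+δ^5).
Cooperation is sustained iff (18−14)(δ+…+δ^5) ≥ 34−18.
δ+…+δ^5 = 4/5·(1−(4/5)^5)/(1−4/5) = 2.6893, and (34−18)/(18−14) = 4.0000.
2.6893 < 4.0000, so cooperation is not sustainable.

No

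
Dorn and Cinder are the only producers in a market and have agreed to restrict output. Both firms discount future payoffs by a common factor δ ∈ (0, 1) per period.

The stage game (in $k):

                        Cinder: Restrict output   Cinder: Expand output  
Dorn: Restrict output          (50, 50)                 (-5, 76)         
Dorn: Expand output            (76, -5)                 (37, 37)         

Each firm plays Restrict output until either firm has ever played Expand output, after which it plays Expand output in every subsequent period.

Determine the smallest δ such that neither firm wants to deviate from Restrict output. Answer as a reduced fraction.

2/3

50/(1−δ) ≥ 76 + 37δ/(1−δ)
50 ≥ 76 − 39δ
δ ≥ 26/39 = 2/3.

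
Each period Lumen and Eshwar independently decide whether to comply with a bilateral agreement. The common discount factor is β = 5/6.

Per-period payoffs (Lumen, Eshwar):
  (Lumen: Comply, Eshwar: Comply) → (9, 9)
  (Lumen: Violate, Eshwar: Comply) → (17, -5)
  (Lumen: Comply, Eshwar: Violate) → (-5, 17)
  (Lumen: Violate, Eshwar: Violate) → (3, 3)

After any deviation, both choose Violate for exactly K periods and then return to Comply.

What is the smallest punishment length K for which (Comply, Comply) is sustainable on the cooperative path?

2

No profitable deviation requires (9−3)(β+…+β^K) ≥ 17−9, i.e. β+…+β^K ≥ 4/3 ≈ 1.3333.
With β = 5/6, the partial sums are K=1: 0.8333, K=2: 1.5278.
K = 2 is the first length at which the sum reaches 1.3333.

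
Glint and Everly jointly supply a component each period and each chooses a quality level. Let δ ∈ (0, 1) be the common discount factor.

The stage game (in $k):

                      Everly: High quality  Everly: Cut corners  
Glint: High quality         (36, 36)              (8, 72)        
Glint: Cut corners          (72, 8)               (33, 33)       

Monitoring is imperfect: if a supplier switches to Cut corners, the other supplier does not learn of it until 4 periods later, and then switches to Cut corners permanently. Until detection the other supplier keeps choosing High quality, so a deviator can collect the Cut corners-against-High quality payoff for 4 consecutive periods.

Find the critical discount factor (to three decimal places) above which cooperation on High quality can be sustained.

0.980

The best deviation is to choose Cut corners for all 4 undetected periods, earning 72 each, then 33 forever once detected.
Deviation value: 72(1−δ^4)/(1−δ) + 33δ^4/(1−δ); cooperation value: 36/(1−δ).
IC: 36 ≥ 72(1−δ^4) + 33δ^4 = 72 − 39δ^4.
So δ^4 ≥ 36/39 = 12/13, giving δ ≥ (12/13)^(1/4) ≈ 0.980.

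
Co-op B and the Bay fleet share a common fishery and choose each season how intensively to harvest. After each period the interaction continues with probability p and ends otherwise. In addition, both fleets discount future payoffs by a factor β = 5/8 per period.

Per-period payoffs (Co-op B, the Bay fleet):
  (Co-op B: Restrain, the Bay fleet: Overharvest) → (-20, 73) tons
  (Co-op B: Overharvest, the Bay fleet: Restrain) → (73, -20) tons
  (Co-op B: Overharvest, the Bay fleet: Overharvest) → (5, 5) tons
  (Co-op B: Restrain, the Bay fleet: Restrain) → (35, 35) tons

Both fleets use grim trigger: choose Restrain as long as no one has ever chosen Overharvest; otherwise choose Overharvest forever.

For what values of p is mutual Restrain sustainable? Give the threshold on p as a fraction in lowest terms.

76/85

Expected continuation weight on next period's payoff is β·p = 5/8·p, which plays the role of the discount factor.
Cooperation requires 5/8·p ≥ (73−35)/(73−5) = 19/34, hence p ≥ 76/85.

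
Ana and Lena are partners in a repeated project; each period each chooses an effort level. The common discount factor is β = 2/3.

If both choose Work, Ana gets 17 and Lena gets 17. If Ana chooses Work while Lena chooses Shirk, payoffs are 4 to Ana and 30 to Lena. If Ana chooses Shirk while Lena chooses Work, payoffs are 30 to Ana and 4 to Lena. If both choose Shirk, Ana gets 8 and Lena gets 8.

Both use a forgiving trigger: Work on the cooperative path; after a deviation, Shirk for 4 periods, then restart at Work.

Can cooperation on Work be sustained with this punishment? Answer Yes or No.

Yes

IC: β+…+β^4 ≥ (30−17)/(17−8) = 13/9.
At β = 2/3: partial sum = 1.6049 ≥ 1.4444. Cooperation sustainable.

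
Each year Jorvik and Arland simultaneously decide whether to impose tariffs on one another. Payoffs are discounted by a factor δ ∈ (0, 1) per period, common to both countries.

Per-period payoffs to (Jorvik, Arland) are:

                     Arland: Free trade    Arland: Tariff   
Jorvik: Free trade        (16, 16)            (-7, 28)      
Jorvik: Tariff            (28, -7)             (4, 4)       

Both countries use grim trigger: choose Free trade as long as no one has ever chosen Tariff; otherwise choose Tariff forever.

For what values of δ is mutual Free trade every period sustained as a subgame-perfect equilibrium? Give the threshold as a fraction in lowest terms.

1/2

Under grim trigger the critical discount factor is (T−C)/(T−P) with T = 28, C = 16, P = 4.
δ* = (28−16)/(28−4) = 12/24 = 1/2.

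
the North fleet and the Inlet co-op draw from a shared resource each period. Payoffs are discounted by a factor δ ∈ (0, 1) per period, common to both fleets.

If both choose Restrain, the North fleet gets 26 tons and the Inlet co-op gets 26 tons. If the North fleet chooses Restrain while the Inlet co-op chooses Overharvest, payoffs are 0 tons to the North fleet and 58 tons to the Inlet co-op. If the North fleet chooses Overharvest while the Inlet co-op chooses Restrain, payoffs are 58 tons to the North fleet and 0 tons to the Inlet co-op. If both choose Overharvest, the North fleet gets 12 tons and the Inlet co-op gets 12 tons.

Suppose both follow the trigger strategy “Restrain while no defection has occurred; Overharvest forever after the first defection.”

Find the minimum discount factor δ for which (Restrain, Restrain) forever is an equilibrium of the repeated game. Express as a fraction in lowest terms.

Cooperation forever yields 26 each period: 26/(1−δ).
Deviating yields 58 once, then 12 forever: 58 + 12δ/(1−δ).
No profitable deviation requires 26/(1−δ) ≥ 58 + 12δ/(1−δ).
Multiplying by (1−δ): 26 ≥ 58(1−δ) + 12δ = 58 − 46δ.
So 46δ ≥ 32, i.e. δ ≥ 32/46 = 16/23.

16/23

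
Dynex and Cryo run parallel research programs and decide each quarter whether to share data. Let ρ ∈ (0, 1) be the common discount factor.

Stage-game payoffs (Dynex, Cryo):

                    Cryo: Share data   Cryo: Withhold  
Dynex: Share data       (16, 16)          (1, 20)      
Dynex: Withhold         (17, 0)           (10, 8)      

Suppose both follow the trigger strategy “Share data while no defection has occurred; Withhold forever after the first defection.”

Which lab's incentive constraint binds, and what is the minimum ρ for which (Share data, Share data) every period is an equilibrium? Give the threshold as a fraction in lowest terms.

Cryo; ρ ≥ 1/3

For Dynex: deviation gain 17−16 = 1, per-period punishment loss 16−10 = 6. IC gives ρ ≥ 1/7.
For Cryo: gain 4, loss 8 per period, so ρ ≥ 4/12 = 1/3.
The tighter constraint is Cryo's, so cooperation needs ρ ≥ 1/3.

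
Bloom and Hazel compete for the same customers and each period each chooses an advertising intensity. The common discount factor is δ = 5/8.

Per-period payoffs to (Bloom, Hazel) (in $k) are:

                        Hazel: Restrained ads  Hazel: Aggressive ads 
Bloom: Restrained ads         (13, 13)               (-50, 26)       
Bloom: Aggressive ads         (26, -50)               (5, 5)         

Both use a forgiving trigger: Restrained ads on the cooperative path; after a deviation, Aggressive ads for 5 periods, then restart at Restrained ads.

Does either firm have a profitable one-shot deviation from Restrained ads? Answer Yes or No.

Yes

IC: δ+…+δ^5 ≥ (26−13)/(13−5) = 13/8.
At δ = 5/8: partial sum = 1.5077 < 1.6250. Cooperation not sustainable.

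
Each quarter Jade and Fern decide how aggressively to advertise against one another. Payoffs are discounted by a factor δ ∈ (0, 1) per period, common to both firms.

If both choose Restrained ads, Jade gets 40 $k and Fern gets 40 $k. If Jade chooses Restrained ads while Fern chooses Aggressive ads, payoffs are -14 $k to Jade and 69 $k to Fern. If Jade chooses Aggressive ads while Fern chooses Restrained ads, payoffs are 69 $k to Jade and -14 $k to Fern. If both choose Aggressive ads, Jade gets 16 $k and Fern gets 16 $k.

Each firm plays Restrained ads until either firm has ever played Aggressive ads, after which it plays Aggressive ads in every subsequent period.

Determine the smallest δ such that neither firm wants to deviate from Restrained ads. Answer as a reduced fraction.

Cooperation forever yields 40 each period: 40/(1−δ).
Deviating yields 69 once, then 16 forever: 69 + 16δ/(1−δ).
No profitable deviation requires 40/(1−δ) ≥ 69 + 16δ/(1−δ).
Multiplying by (1−δ): 40 ≥ 69(1−δ) + 16δ = 69 − 53δ.
So 53δ ≥ 29, i.e. δ ≥ 29/53.

29/53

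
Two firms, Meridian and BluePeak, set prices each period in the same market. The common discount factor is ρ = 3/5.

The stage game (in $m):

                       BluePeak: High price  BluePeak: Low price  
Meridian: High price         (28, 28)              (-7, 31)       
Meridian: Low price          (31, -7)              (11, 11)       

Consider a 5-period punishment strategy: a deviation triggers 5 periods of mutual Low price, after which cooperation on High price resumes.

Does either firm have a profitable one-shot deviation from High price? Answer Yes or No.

No

A one-shot deviation gives 31 now, then 11 for 5 periods, then back to 28.
Gain from deviating: (31−28) today; loss: (28−11) in each of the next 5 periods.
No-deviation condition: (28−11)(ρ+…+ρ^5) ≥ 31−28, i.e. ρ+…+ρ^5 ≥ 3/17.
At ρ = 3/5: ρ+…+ρ^5 = 1.3834 ≥ 0.1765.
So cooperation is sustainable.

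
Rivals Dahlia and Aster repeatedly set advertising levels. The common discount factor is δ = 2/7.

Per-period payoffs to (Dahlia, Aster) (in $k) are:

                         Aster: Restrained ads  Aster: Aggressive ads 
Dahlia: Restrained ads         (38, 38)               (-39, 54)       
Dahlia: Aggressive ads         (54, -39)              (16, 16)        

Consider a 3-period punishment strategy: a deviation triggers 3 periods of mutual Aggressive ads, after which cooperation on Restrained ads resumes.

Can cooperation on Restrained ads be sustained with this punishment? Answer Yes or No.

No

A one-shot deviation gives 54 now, then 16 for 3 periods, then back to 38.
Gain from deviating: (54−38) today; loss: (38−16) in each of the next 3 periods.
No-deviation condition: (38−16)(δ+…+δ^3) ≥ 54−38, i.e. δ+…+δ^3 ≥ 8/11.
At δ = 2/7: δ+…+δ^3 = 0.3907 < 0.7273.
So cooperation is not sustainable.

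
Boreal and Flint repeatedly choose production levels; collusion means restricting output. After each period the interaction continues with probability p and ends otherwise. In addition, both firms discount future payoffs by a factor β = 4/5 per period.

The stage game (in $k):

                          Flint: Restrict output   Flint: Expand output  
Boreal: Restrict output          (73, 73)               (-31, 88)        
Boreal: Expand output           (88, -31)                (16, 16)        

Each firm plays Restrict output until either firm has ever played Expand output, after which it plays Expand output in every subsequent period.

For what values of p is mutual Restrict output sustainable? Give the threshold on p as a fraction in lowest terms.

25/96

Expected continuation weight on next period's payoff is β·p = 4/5·p, which plays the role of the discount factor.
Cooperation requires 4/5·p ≥ (88−73)/(88−16) = 5/24, hence p ≥ 25/96.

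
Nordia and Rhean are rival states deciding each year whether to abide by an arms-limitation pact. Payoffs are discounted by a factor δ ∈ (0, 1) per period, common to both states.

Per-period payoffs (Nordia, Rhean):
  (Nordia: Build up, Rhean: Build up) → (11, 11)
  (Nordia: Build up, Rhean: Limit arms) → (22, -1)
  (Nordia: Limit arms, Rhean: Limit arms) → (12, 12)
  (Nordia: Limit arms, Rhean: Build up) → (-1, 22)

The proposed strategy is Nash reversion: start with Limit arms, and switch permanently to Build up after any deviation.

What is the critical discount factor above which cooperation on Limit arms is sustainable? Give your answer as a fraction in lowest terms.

10/11

Under grim trigger the critical discount factor is (T−C)/(T−P) with T = 22, C = 12, P = 11.
δ* = (22−12)/(22−11) = 10/11.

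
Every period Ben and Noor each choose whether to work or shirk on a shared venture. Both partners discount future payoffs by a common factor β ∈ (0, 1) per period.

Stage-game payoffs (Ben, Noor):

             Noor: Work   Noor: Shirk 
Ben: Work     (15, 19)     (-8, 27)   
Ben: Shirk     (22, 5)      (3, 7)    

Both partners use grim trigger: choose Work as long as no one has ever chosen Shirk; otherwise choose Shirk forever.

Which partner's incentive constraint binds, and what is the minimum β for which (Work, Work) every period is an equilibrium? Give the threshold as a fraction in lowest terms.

Ben: cooperation gives 15 each period; deviation gives 22 once then 3 forever.
  15/(1−β) ≥ 22 + 3β/(1−β) ⇒ β ≥ 7/19.
Noor: cooperation gives 19 each period; deviation gives 27 once then 7 forever.
  β ≥ 8/20 = 2/5.
Both must hold, so the binding constraint is Noor's: β ≥ 2/5.

Noor; β ≥ 2/5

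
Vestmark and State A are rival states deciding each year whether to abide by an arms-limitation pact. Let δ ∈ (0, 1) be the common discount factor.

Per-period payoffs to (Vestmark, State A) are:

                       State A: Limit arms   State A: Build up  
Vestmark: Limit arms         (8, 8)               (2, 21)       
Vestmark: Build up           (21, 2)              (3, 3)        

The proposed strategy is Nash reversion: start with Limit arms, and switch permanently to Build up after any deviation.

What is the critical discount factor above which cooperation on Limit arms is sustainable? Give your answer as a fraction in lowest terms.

8/(1−δ) ≥ 21 + 3δ/(1−δ)
8 ≥ 21 − 18δ
δ ≥ 13/18.

13/18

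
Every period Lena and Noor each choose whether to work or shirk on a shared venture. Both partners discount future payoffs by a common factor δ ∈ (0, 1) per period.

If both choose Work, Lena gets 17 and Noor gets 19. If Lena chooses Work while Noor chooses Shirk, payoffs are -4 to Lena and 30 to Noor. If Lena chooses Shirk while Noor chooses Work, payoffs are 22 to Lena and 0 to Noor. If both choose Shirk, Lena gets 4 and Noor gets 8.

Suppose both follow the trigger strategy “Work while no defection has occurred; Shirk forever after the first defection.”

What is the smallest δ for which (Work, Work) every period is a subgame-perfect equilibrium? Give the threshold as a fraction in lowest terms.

Lena: cooperation gives 17 each period; deviation gives 22 once then 4 forever.
  17/(1−δ) ≥ 22 + 4δ/(1−δ) ⇒ δ ≥ 5/18.
Noor: cooperation gives 19 each period; deviation gives 30 once then 8 forever.
  δ ≥ 11/22 = 1/2.
Both must hold, so the binding constraint is Noor's: δ ≥ 1/2.

1/2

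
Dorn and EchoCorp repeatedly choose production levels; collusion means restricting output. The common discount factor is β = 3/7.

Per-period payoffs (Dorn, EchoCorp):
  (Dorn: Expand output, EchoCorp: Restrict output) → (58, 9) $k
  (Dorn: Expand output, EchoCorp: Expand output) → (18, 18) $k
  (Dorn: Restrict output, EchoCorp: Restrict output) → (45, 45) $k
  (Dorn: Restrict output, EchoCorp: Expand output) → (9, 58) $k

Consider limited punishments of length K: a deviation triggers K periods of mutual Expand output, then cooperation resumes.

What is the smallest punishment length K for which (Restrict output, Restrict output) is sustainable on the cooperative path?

2

No profitable deviation requires (45−18)(β+…+β^K) ≥ 58−45, i.e. β+…+β^K ≥ 13/27 ≈ 0.4815.
With β = 3/7, the partial sums are K=1: 0.4286, K=2: 0.6122.
K = 2 is the first length at which the sum reaches 0.4815.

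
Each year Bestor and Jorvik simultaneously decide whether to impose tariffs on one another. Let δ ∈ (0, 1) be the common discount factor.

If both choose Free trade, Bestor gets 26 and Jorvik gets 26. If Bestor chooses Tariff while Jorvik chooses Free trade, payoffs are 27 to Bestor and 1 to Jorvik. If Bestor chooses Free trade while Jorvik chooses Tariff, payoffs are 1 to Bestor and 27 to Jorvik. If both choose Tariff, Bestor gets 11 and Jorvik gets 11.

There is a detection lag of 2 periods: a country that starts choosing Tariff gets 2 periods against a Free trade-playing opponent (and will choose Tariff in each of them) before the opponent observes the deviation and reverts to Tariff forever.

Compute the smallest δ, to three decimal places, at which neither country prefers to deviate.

Deviating for the 2 undetected periods gains 27−26 = 1 per period over cooperation, then loses 26−11 = 15 per period forever once punishment starts.
Gain: 1(1 + δ + … + δ^1); loss: 15·δ^2/(1−δ).
No profitable deviation ⇔ 1(1−δ^2) ≤ 15·δ^2, i.e. δ^2 ≥ 1/(1+15) = 1/16.
Hence δ ≥ (1/16)^(1/2) ≈ 0.250.

0.250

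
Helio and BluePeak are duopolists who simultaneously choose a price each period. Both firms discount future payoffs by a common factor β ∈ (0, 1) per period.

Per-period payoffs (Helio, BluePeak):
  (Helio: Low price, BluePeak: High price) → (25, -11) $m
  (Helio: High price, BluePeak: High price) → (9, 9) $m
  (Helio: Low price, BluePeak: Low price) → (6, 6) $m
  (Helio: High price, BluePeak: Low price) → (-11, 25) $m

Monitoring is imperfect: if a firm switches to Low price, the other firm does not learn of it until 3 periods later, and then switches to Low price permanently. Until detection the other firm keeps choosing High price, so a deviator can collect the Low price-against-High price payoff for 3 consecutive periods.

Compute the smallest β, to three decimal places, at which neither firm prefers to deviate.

0.944

The best deviation is to choose Low price for all 3 undetected periods, earning 25 each, then 6 forever once detected.
Deviation value: 25(1−β^3)/(1−β) + 6β^3/(1−β); cooperation value: 9/(1−β).
IC: 9 ≥ 25(1−β^3) + 6β^3 = 25 − 19β^3.
So β^3 ≥ 16/19, giving β ≥ (16/19)^(1/3) ≈ 0.944.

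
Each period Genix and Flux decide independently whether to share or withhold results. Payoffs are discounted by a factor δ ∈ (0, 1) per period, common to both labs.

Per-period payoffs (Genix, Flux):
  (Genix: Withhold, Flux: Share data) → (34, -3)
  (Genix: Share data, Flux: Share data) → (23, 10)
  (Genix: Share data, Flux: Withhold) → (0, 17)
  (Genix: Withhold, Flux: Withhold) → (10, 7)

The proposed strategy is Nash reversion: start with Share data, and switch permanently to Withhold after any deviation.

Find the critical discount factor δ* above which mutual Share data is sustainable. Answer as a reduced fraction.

Genix's threshold: (34−23)/(34−10) = 11/24.
Flux's threshold: (17−10)/(17−7) = 7/10.
11/24 < 7/10, so Flux binds and δ* = 7/10.

7/10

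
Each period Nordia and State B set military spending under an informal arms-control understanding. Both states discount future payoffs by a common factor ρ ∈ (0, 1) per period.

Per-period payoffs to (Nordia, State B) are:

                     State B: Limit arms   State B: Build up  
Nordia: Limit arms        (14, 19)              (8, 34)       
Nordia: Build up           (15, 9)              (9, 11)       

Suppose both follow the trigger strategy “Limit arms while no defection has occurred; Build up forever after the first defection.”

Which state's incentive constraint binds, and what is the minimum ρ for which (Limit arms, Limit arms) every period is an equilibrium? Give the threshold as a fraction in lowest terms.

For Nordia: deviation gain 15−14 = 1, per-period punishment loss 14−9 = 5. IC gives ρ ≥ 1/6.
For State B: gain 15, loss 8 per period, so ρ ≥ 15/23.
The tighter constraint is State B's, so cooperation needs ρ ≥ 15/23.

State B; ρ ≥ 15/23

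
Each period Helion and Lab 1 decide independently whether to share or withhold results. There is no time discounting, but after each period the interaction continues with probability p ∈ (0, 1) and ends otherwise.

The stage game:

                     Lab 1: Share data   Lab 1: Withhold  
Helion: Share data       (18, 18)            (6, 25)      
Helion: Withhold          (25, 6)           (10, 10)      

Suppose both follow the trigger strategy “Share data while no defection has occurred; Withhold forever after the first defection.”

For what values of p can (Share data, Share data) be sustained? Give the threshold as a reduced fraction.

With no time discounting, the continuation probability p plays the role of the discount factor.
Grim-trigger IC: 18/(1−p) ≥ 25 + 10p/(1−p) ⇒ p ≥ (25−18)/(25−10) = 7/15.

7/15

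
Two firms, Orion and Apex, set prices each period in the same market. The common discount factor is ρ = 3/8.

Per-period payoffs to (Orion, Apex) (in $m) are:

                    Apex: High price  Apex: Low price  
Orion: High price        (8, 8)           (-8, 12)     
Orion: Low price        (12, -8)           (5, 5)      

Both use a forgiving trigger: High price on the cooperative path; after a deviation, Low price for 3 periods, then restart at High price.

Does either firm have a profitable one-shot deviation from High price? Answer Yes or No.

Comparing payoff streams over the 4 periods until play realigns: cooperate → 8(1+ρ+…+ρ^3); deviate → 12 + 5(ρ+…+ρ^3).
Cooperation is sustained iff (8−5)(ρ+…+ρ^3) ≥ 12−8.
ρ+…+ρ^3 = 3/8·(1−(3/8)^3)/(1−3/8) = 0.5684, and (12−8)/(8−5) = 1.3333.
0.5684 < 1.3333, so cooperation is not sustainable.

Yes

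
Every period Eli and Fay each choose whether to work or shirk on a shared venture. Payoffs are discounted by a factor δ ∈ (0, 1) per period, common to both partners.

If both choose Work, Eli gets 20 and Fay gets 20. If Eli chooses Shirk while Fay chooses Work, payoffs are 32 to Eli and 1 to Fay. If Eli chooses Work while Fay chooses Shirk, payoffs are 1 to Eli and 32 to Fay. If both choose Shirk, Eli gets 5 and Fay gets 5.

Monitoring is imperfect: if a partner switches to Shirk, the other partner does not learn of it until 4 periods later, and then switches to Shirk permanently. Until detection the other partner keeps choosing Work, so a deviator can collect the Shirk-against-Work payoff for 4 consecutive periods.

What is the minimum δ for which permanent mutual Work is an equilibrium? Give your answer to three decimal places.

0.816

Deviating for the 4 undetected periods gains 32−20 = 12 per period over cooperation, then loses 20−5 = 15 per period forever once punishment starts.
Gain: 12(1 + δ + … + δ^3); loss: 15·δ^4/(1−δ).
No profitable deviation ⇔ 12(1−δ^4) ≤ 15·δ^4, i.e. δ^4 ≥ 12/(12+15) = 4/9.
Hence δ ≥ (4/9)^(1/4) ≈ 0.816.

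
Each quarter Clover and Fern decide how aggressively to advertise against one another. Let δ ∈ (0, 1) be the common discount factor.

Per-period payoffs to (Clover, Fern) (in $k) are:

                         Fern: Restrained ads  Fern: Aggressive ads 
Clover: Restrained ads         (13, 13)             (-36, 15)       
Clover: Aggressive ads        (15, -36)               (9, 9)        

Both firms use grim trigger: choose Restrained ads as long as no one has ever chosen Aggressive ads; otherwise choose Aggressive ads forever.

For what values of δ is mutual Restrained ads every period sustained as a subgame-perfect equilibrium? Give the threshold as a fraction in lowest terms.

Cooperation forever yields 13 each period: 13/(1−δ).
Deviating yields 15 once, then 9 forever: 15 + 9δ/(1−δ).
No profitable deviation requires 13/(1−δ) ≥ 15 + 9δ/(1−δ).
Multiplying by (1−δ): 13 ≥ 15(1−δ) + 9δ = 15 − 6δ.
So 6δ ≥ 2, i.e. δ ≥ 2/6 = 1/3.

1/3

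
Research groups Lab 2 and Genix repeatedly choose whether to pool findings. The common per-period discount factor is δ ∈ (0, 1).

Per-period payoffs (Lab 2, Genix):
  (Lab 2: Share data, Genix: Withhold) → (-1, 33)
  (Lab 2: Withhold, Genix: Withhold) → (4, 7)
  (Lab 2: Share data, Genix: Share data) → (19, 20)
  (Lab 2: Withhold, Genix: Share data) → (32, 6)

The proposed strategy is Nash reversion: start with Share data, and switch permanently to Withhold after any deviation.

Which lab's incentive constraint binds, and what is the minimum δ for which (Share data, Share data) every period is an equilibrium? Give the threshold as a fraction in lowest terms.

Lab 2's threshold: (32−19)/(32−4) = 13/28.
Genix's threshold: (33−20)/(33−7) = 1/2.
13/28 < 1/2, so Genix binds and δ* = 1/2.

Genix; δ ≥ 1/2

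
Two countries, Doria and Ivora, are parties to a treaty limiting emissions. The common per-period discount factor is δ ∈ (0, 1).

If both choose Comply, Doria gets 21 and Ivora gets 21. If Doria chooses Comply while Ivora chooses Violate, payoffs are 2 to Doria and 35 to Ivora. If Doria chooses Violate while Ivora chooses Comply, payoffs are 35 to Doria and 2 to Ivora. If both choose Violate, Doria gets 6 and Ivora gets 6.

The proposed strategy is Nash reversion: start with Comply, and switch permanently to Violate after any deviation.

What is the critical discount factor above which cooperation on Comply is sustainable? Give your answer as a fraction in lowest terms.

One-period gain from deviating is 35 − 21 = 14. The loss is 21 − 6 = 15 in every subsequent period, with present value 15·δ/(1−δ).
Deviation is unprofitable when 15·δ/(1−δ) ≥ 14, i.e. δ/(1−δ) ≥ 14/15.
Equivalently δ ≥ 14/(14+15) = 14/29.

14/29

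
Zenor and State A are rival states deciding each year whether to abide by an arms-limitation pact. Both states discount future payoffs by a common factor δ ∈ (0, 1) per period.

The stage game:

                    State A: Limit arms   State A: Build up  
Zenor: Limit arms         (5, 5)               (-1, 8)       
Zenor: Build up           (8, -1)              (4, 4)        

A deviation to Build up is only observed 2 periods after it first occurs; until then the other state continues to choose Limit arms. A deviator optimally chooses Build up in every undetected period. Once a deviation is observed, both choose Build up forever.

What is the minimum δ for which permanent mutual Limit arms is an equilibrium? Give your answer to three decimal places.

0.866

A deviator earns 8 for 2 periods, then 4 forever; cooperating earns 5 forever. Multiplying the IC by (1−δ):
5 ≥ 8(1−δ^2) + 4δ^2, so 4·δ^2 ≥ 3 and δ^2 ≥ 3/4.
δ ≥ (3/4)^(1/2) ≈ 0.866.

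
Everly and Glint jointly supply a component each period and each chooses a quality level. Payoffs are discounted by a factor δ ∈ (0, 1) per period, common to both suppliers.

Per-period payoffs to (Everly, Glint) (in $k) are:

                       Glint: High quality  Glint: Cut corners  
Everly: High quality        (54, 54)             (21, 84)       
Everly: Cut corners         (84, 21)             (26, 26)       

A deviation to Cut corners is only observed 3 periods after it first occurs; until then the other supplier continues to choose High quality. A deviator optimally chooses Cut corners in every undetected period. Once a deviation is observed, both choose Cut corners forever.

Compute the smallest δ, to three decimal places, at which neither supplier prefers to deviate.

0.803

The best deviation is to choose Cut corners for all 3 undetected periods, earning 84 each, then 26 forever once detected.
Deviation value: 84(1−δ^3)/(1−δ) + 26δ^3/(1−δ); cooperation value: 54/(1−δ).
IC: 54 ≥ 84(1−δ^3) + 26δ^3 = 84 − 58δ^3.
So δ^3 ≥ 30/58 = 15/29, giving δ ≥ (15/29)^(1/3) ≈ 0.803.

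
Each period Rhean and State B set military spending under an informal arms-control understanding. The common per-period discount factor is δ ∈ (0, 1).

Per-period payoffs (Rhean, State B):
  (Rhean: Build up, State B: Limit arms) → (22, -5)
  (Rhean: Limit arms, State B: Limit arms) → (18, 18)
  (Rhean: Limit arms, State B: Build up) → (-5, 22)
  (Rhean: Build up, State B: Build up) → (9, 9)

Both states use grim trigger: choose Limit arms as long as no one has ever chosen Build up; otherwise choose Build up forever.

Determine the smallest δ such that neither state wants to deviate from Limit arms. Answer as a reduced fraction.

One-period gain from deviating is 22 − 18 = 4. The loss is 18 − 9 = 9 in every subsequent period, with present value 9·δ/(1−δ).
Deviation is unprofitable when 9·δ/(1−δ) ≥ 4, i.e. δ/(1−δ) ≥ 4/9.
Equivalently δ ≥ 4/(4+9) = 4/13.

4/13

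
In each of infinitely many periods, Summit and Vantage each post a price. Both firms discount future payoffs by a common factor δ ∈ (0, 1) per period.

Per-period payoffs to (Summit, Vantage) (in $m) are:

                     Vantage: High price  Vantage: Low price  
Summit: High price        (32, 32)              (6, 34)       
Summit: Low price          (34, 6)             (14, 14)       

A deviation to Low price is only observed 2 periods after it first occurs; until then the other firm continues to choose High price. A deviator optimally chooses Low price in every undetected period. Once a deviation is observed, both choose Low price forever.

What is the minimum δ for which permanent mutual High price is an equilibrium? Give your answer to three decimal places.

0.316

A deviator earns 34 for 2 periods, then 14 forever; cooperating earns 32 forever. Multiplying the IC by (1−δ):
32 ≥ 34(1−δ^2) + 14δ^2, so 20·δ^2 ≥ 2 and δ^2 ≥ 1/10.
δ ≥ (1/10)^(1/2) ≈ 0.316.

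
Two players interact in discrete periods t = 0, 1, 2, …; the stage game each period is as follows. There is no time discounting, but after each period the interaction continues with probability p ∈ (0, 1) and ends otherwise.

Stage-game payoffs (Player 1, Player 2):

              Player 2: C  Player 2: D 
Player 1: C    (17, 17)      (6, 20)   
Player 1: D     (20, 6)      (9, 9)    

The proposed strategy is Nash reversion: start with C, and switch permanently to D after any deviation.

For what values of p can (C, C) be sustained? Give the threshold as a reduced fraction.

3/11

Expected cooperation value is 17 + p·17 + p²·17 + … = 17/(1−p); deviation gives 20 + p·9/(1−p).
17 ≥ 20(1−p) + 9p ⇒ 11p ≥ 3 ⇒ p ≥ 3/11.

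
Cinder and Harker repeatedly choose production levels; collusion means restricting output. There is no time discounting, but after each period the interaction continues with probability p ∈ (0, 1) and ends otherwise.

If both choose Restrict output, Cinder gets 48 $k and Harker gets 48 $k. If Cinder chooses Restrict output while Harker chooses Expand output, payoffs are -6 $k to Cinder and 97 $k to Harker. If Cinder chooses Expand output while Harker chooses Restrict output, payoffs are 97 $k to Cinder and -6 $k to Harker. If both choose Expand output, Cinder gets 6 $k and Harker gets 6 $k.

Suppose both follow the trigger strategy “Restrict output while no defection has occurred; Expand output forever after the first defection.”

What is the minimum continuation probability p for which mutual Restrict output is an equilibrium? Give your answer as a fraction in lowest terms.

7/13

With no time discounting, the continuation probability p plays the role of the discount factor.
Grim-trigger IC: 48/(1−p) ≥ 97 + 6p/(1−p) ⇒ p ≥ (97−48)/(97−6) = 7/13.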